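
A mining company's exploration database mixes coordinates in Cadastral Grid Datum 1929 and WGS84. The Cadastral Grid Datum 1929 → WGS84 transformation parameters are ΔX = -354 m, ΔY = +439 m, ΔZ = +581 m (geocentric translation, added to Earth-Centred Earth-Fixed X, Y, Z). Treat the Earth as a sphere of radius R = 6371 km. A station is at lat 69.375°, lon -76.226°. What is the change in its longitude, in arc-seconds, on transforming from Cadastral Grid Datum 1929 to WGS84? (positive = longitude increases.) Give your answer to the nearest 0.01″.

sin φ = 0.935906, cos φ = 0.352250, sin λ = -0.971242, cos λ = 0.238093.
East component: ΔE = −sin λ·ΔX + cos λ·ΔY = −(-0.971242)(-354) + (0.238093)(439) = -239.30 m.
1° of latitude spans πR/180 = 111195 m; at latitude φ, 1° of longitude spans that × cos φ = 39168.4 m, so Δλ = -239.30 / 39168.4 × 3600 = -21.994″.

Δλ = -21.99″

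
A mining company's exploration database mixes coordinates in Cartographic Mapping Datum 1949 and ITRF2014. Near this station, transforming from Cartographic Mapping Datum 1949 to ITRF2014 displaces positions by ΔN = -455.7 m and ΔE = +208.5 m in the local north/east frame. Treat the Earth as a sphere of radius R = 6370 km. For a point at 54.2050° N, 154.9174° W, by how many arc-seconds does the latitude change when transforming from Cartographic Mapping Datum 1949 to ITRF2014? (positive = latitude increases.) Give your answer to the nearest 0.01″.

Δφ = -14.76″

On a sphere of radius R, 1 rad of latitude = R, so Δφ = ΔN / R = -455.7 / 6370000 = -7.1538e-05 rad = -14.756″.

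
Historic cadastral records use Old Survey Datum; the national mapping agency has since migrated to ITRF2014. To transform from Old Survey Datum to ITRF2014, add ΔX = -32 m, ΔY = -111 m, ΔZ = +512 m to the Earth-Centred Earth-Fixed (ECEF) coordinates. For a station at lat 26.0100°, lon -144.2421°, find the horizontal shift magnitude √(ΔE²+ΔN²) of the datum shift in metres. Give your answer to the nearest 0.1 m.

The local east axis at (φ, λ) is (−sin λ, cos λ, 0), so ΔE = −sin(-144.2421°)·(-32) + cos(-144.2421°)·(-111) = 71.38 m.
The local north axis is (−sin φ cos λ, −sin φ sin λ, cos φ), giving ΔN = -11.388 − 28.445 + 460.143 = 420.31 m.
Horizontal magnitude = √(ΔE² + ΔN²) = √(71.38² + 420.31²) = 426.33 m.

426.3 m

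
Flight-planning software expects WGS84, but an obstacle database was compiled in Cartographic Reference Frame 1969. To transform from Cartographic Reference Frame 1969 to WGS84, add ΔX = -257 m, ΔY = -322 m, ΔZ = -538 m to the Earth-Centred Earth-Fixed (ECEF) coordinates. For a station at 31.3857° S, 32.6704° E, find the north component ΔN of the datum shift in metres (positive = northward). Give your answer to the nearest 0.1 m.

ΔN = -662.5 m

The local north axis is (−sin φ cos λ, −sin φ sin λ, cos φ), giving ΔN = -112.669 − 90.523 − 459.280 = -662.47 m.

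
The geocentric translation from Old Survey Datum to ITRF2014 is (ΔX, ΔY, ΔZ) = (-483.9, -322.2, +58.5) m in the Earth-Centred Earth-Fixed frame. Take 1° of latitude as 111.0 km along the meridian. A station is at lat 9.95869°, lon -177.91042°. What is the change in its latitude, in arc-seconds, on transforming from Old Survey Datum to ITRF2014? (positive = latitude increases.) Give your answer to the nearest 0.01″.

sin φ = 0.172938, cos φ = 0.984933, sin λ = -0.036462, cos λ = -0.999335.
North component: ΔN = −sin φ cos λ·ΔX − sin φ sin λ·ΔY + cos φ·ΔZ = −(0.172938)(-0.999335)(-483.9) − (0.172938)(-0.036462)(-322.2) + (0.984933)(58.5) = -28.04 m.
1° of latitude spans 111000 m, so Δφ = -28.04 / 111000 × 3600 = -0.909″.

Δφ = -0.91″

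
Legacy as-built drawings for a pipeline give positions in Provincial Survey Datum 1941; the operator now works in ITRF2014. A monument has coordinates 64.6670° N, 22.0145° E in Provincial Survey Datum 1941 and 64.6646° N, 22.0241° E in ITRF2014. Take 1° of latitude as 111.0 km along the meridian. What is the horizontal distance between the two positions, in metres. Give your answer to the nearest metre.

528 m

Δφ = 64.6646° − 64.6670° = -0.0024°; Δλ = 22.0241° − 22.0145° = +0.0096°.
ΔN = Δφ × 111000 = -266.4 m; ΔE = Δλ × 111000 × cos(64.6670°) = +0.0096 × 111000 × 0.427879 = 455.9 m.
Distance = √(ΔE² + ΔN²) = √(455.9² + (-266.4)²) = 528.1 m.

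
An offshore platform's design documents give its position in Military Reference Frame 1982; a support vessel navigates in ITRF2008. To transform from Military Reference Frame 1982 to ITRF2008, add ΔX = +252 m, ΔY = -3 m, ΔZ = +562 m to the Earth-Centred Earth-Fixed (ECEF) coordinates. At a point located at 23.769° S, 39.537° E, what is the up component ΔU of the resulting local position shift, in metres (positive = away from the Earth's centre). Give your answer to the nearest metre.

ΔU = -50 m

At φ = -23.769°, λ = 39.537°: sin φ = -0.403050, cos φ = 0.915178, sin λ = 0.636576, cos λ = 0.771214.
ΔU = cos φ cos λ·ΔX + cos φ sin λ·ΔY + sin φ·ΔZ = (0.915178)(0.771214)(252) + (0.915178)(0.636576)(-3) + (-0.403050)(562) = -50.40 m.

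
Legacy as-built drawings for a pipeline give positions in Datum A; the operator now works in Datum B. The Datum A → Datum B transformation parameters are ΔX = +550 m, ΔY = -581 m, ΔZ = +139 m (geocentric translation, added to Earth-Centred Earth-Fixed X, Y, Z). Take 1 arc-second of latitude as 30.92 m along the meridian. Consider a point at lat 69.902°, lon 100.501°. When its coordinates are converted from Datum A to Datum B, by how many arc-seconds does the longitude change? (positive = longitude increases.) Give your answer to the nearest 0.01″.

sin φ = 0.939106, cos φ = 0.343627, sin λ = 0.983252, cos λ = -0.182253.
East component: ΔE = −sin λ·ΔX + cos λ·ΔY = −(0.983252)(550) + (-0.182253)(-581) = -434.90 m.
1° of latitude spans 3600 × 30.92 = 111312 m; at latitude φ, 1° of longitude spans that × cos φ = 38249.8 m, so Δλ = -434.90 / 38249.8 × 3600 = -40.932″.

Δλ = -40.93″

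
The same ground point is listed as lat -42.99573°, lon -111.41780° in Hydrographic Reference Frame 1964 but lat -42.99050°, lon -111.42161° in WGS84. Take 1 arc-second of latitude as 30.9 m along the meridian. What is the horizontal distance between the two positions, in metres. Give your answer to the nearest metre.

659 m

Δφ = -42.99050° − -42.99573° = +0.00523°; Δλ = -111.42161° − -111.41780° = -0.00381°.
1° of latitude = 3600 × 30.90 = 111240 m.
ΔN = Δφ × 111240 = 581.8 m; ΔE = Δλ × 111240 × cos(-42.99573°) = -0.00381 × 111240 × 0.731405 = -310.0 m.
Distance = √(ΔE² + ΔN²) = √((-310.0)² + 581.8²) = 659.2 m.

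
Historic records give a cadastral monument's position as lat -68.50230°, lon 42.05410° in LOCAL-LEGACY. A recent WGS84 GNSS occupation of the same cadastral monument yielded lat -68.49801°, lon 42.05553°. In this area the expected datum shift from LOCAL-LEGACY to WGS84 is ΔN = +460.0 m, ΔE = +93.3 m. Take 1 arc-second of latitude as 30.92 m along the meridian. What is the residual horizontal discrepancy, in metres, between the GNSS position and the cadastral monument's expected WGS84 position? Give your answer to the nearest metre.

Observed coordinate differences: Δφ = +0.00429°, Δλ = +0.00143°.
Converting to metres (1° lat = 111312 m, cos φ = 0.366464): observed ΔN = 477.5 m, observed ΔE = 58.3 m.
Subtracting the expected shift leaves a residual of 477.5 − (460.0) = 17.5 m north and 58.3 − (93.3) = -35.0 m east.
Residual distance = √(17.5² + (-35.0)²) = 39.1 m.

39 m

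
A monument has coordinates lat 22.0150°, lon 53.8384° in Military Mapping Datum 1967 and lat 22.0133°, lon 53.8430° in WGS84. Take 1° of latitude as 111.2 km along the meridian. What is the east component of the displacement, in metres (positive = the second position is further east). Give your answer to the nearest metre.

Δφ = 22.0133° − 22.0150° = -0.0017°; Δλ = 53.8430° − 53.8384° = +0.0046°.
ΔN = Δφ × 111200 = -189.0 m; ΔE = Δλ × 111200 × cos(22.0150°) = +0.0046 × 111200 × 0.927086 = 474.2 m.

ΔE = 474 m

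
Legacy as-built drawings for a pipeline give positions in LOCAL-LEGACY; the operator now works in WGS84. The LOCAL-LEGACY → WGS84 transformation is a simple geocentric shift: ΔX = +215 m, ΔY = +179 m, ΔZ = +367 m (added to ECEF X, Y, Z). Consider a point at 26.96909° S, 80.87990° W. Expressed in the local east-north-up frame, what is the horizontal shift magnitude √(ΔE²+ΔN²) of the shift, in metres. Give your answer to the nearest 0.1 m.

356.0 m

At φ = -26.96909°, λ = -80.87990°: sin φ = -0.453510, cos φ = 0.891251, sin λ = -0.987358, cos λ = 0.158504.
ΔE = −sin λ·ΔX + cos λ·ΔY = −(-0.987358)·(215) + (0.158504)·(179) = 240.65 m.
ΔN = −sin φ cos λ·ΔX − sin φ sin λ·ΔY + cos φ·ΔZ = −(-0.453510)(0.158504)(215) − (-0.453510)(-0.987358)(179) + (0.891251)(367) = 262.39 m.
Horizontal magnitude = √(ΔE² + ΔN²) = √(240.65² + 262.39²) = 356.04 m.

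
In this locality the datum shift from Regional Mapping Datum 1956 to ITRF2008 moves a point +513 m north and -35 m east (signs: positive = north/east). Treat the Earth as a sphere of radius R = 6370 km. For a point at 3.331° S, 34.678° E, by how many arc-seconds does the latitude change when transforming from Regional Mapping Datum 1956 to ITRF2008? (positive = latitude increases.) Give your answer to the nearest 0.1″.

On a sphere of radius R, 1 rad of latitude = R, so Δφ = ΔN / R = 513.0 / 6370000 = 8.0534e-05 rad = 16.611″.

Δφ = 16.6″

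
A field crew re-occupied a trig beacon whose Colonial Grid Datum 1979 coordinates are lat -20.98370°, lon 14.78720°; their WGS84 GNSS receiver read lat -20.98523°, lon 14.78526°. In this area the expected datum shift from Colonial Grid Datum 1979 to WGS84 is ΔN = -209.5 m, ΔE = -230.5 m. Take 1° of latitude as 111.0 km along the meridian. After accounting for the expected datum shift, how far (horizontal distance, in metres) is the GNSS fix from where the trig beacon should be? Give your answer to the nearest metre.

Observed coordinate differences: Δφ = -0.00153°, Δλ = -0.00194°.
Converting to metres (1° lat = 111000 m, cos φ = 0.933682): observed ΔN = -169.8 m, observed ΔE = -201.1 m.
Subtracting the expected shift leaves a residual of -169.8 − (-209.5) = 39.7 m north and -201.1 − (-230.5) = 29.4 m east.
Residual distance = √(39.7² + 29.4²) = 49.4 m.

49 m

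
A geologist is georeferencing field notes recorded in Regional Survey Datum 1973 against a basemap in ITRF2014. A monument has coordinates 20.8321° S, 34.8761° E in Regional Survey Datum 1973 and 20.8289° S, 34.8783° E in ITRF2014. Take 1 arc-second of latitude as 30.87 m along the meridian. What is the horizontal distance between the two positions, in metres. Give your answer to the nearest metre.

Δφ = -20.8289° − -20.8321° = +0.0032°; Δλ = 34.8783° − 34.8761° = +0.0022°.
1° of latitude = 3600 × 30.87 = 111132 m.
ΔN = Δφ × 111132 = 355.6 m; ΔE = Δλ × 111132 × cos(-20.8321°) = +0.0022 × 111132 × 0.934627 = 228.5 m.
Distance = √(ΔE² + ΔN²) = √(228.5² + 355.6²) = 422.7 m.

423 m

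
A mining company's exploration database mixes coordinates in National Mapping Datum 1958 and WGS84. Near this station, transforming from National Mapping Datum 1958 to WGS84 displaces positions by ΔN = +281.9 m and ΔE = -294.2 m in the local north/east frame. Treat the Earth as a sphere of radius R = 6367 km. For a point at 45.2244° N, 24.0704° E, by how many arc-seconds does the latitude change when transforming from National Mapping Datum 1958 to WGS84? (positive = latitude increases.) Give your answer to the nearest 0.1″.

Δφ = 9.1″

On a sphere of radius R, 1 rad of latitude = R, so Δφ = ΔN / R = 281.9 / 6367000 = 4.4275e-05 rad = 9.132″.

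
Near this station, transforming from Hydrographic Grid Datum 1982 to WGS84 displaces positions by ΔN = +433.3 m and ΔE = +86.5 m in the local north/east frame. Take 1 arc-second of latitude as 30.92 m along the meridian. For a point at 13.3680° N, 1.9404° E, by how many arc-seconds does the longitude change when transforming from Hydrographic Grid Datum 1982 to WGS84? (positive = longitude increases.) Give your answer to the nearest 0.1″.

At latitude 13.3680°, cos φ = 0.972905.
1″ of longitude at this latitude = 30.92 × cos φ = 30.0822 m, so Δλ = 86.5 / 30.0822 = 2.875″.

Δλ = 2.9″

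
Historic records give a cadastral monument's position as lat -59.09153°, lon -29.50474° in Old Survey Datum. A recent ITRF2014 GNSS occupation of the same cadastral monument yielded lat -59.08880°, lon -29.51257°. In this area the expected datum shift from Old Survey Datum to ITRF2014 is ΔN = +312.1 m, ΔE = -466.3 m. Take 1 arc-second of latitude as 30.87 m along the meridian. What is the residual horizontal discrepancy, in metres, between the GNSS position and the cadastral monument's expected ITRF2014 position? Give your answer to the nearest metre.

Observed coordinate differences: Δφ = +0.00273°, Δλ = -0.00783°.
Converting to metres (1° lat = 111132 m, cos φ = 0.513668): observed ΔN = 303.4 m, observed ΔE = -447.0 m.
Subtracting the expected shift leaves a residual of 303.4 − (312.1) = -8.7 m north and -447.0 − (-466.3) = 19.3 m east.
Residual distance = √((-8.7)² + 19.3²) = 21.2 m.

21 m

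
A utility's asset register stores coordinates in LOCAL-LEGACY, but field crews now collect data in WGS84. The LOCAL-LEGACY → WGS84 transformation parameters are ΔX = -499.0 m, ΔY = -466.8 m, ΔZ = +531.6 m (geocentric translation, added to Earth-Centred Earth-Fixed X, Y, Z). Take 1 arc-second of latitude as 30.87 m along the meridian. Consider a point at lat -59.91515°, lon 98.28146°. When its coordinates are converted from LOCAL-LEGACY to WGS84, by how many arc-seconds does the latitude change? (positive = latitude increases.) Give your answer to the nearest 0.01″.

sin φ = -0.865284, cos φ = 0.501282, sin λ = 0.989572, cos λ = -0.144036.
North component: ΔN = −sin φ cos λ·ΔX − sin φ sin λ·ΔY + cos φ·ΔZ = −(-0.865284)(-0.144036)(-499.0) − (-0.865284)(0.989572)(-466.8) + (0.501282)(531.6) = -71.03 m.
1° of latitude spans 3600 × 30.87 = 111132 m, so Δφ = -71.03 / 111132 × 3600 = -2.301″.

Δφ = -2.30″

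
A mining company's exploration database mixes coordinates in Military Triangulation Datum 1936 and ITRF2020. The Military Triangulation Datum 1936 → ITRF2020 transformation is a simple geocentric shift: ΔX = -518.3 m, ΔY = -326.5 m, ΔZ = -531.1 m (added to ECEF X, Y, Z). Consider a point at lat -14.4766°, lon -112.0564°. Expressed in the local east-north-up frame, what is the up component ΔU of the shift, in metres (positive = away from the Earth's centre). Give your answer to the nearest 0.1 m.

ΔU = 614.2 m

The local up (radial) axis is (cos φ cos λ, cos φ sin λ, sin φ), giving ΔU = 188.452 + 292.997 + 132.767 = 614.22 m.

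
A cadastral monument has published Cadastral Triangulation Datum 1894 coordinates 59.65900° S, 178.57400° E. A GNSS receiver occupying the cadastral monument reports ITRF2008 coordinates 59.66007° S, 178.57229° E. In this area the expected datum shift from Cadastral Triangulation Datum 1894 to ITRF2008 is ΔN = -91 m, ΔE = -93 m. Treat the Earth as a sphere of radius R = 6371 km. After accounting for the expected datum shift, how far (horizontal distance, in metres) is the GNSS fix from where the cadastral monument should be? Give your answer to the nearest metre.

28 m

Observed coordinate differences: Δφ = -0.00107°, Δλ = -0.00171°.
Converting to metres (1° lat = 111195 m, cos φ = 0.505145): observed ΔN = -119.0 m, observed ΔE = -96.1 m.
Subtracting the expected shift leaves a residual of -119.0 − (-91) = -28.0 m north and -96.1 − (-93) = -3.1 m east.
Residual distance = √((-28.0)² + (-3.1)²) = 28.1 m.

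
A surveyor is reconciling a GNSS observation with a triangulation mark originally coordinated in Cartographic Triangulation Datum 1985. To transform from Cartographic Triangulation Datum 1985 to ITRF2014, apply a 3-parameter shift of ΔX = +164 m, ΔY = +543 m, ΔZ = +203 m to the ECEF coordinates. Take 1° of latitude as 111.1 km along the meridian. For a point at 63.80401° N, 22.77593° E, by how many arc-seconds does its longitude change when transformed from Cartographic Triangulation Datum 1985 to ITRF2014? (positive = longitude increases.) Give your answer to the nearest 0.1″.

sin φ = 0.897289, cos φ = 0.441443, sin λ = 0.387128, cos λ = 0.922026.
East component: ΔE = −sin λ·ΔX + cos λ·ΔY = −(0.387128)(164) + (0.922026)(543) = 437.17 m.
1° of latitude spans 111100 m; at latitude φ, 1° of longitude spans that × cos φ = 49044.3 m, so Δλ = 437.17 / 49044.3 × 3600 = 32.090″.

Δλ = 32.1″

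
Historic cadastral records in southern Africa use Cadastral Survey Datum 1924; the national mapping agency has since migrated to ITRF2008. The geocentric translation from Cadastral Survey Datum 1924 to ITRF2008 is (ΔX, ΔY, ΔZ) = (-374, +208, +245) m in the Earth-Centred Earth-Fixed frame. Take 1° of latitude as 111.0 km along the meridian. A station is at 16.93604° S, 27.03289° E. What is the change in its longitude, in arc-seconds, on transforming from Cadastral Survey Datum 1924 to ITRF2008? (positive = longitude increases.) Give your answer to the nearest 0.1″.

sin φ = -0.291304, cos φ = 0.956631, sin λ = 0.454502, cos λ = 0.890746.
East component: ΔE = −sin λ·ΔX + cos λ·ΔY = −(0.454502)(-374) + (0.890746)(208) = 355.26 m.
1° of latitude spans 111000 m; at latitude φ, 1° of longitude spans that × cos φ = 106186.0 m, so Δλ = 355.26 / 106186.0 × 3600 = 12.044″.

Δλ = 12.0″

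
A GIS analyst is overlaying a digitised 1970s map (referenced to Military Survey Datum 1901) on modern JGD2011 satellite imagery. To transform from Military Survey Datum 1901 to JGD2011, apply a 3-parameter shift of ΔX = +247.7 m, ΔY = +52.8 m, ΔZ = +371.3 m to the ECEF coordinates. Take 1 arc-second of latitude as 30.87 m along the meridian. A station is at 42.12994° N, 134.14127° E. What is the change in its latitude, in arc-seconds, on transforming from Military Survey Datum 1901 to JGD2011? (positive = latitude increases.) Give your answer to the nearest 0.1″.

Δφ = 11.8″

sin φ = 0.670814, cos φ = 0.741625, sin λ = 0.717625, cos λ = -0.696430.
North component: ΔN = −sin φ cos λ·ΔX − sin φ sin λ·ΔY + cos φ·ΔZ = −(0.670814)(-0.696430)(247.7) − (0.670814)(0.717625)(52.8) + (0.741625)(371.3) = 365.67 m.
1° of latitude spans 3600 × 30.87 = 111132 m, so Δφ = 365.67 / 111132 × 3600 = 11.845″.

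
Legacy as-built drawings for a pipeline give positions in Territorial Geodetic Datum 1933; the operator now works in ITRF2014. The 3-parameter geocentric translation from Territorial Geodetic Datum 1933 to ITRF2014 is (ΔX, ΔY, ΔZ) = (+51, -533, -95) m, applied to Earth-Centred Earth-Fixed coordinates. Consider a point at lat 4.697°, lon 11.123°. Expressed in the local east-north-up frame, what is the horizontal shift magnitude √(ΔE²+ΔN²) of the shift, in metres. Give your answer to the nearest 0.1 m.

540.4 m

At φ = 4.697°, λ = 11.123°: sin φ = 0.081886, cos φ = 0.996642, sin λ = 0.192916, cos λ = 0.981215.
ΔE = −sin λ·ΔX + cos λ·ΔY = −(0.192916)·(51) + (0.981215)·(-533) = -532.83 m.
ΔN = −sin φ cos λ·ΔX − sin φ sin λ·ΔY + cos φ·ΔZ = −(0.081886)(0.981215)(51) − (0.081886)(0.192916)(-533) + (0.996642)(-95) = -90.36 m.
Horizontal magnitude = √(ΔE² + ΔN²) = √((-532.83)² + (-90.36)²) = 540.43 m.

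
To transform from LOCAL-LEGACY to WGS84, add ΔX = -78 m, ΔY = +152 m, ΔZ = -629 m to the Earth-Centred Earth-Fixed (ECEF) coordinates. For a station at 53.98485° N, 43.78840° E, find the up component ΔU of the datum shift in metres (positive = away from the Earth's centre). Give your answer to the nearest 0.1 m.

ΔU = -480.0 m

The local up (radial) axis is (cos φ cos λ, cos φ sin λ, sin φ), giving ΔU = -33.109 + 61.848 − 508.774 = -480.04 m.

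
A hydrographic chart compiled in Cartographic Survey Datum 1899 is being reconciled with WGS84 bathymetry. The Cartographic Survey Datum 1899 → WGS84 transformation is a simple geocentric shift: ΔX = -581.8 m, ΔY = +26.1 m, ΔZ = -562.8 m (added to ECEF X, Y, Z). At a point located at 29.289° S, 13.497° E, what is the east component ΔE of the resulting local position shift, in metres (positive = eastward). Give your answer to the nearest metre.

At φ = -29.289°, λ = 13.497°: sin φ = -0.489215, cos φ = 0.872163, sin λ = 0.233394, cos λ = 0.972382.
ΔE = −sin λ·ΔX + cos λ·ΔY = −(0.233394)·(-581.8) + (0.972382)·(26.1) = 161.17 m.

ΔE = 161 m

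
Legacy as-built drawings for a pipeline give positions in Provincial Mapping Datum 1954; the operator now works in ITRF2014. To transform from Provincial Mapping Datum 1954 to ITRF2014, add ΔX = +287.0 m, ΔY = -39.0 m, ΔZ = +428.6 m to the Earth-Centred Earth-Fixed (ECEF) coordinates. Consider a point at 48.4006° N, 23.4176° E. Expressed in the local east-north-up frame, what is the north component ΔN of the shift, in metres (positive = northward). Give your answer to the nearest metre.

ΔN = 99 m

The local north axis is (−sin φ cos λ, −sin φ sin λ, cos φ), giving ΔN = -196.942 + 11.591 + 284.555 = 99.20 m.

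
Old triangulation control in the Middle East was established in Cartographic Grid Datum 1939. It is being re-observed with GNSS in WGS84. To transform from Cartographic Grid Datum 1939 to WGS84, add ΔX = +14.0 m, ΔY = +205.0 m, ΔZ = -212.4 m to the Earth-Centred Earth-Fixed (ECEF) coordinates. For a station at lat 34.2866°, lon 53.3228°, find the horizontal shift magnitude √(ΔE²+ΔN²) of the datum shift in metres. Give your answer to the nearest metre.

The local east axis at (φ, λ) is (−sin λ, cos λ, 0), so ΔE = −sin(53.3228°)·14.0 + cos(53.3228°)·205.0 = 111.22 m.
The local north axis is (−sin φ cos λ, −sin φ sin λ, cos φ), giving ΔN = -4.711 − 92.619 − 175.491 = -272.82 m.
Horizontal magnitude = √(ΔE² + ΔN²) = √(111.22² + (-272.82)²) = 294.62 m.

295 m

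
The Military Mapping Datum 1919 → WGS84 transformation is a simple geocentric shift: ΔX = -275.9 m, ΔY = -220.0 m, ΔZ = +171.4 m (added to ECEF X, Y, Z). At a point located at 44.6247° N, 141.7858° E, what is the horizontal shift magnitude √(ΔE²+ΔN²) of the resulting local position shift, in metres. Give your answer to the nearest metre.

350 m

The local east axis at (φ, λ) is (−sin λ, cos λ, 0), so ΔE = −sin(141.7858°)·(-275.9) + cos(141.7858°)·(-220.0) = 343.53 m.
The local north axis is (−sin φ cos λ, −sin φ sin λ, cos φ), giving ΔN = -152.276 + 95.600 + 121.989 = 65.31 m.
Horizontal magnitude = √(ΔE² + ΔN²) = √(343.53² + 65.31²) = 349.68 m.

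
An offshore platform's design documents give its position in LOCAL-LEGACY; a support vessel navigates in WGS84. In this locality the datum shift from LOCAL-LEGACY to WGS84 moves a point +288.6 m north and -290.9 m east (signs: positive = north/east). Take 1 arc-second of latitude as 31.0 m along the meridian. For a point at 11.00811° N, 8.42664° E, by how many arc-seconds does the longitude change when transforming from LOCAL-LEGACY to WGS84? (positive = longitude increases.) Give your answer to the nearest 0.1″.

Δλ = -9.6″

At latitude 11.00811°, cos φ = 0.981600.
1″ of longitude at this latitude = 31.00 × cos φ = 30.4296 m, so Δλ = -290.9 / 30.4296 = -9.560″.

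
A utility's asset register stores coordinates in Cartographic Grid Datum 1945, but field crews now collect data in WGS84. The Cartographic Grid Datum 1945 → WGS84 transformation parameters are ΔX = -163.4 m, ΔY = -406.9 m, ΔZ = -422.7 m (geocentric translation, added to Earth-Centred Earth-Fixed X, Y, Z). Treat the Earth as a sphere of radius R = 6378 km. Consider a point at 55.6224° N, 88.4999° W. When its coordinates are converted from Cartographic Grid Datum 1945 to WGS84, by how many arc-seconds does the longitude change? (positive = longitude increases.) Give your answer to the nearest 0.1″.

sin φ = 0.825334, cos φ = 0.564644, sin λ = -0.999657, cos λ = 0.026179.
East component: ΔE = −sin λ·ΔX + cos λ·ΔY = −(-0.999657)(-163.4) + (0.026179)(-406.9) = -174.00 m.
1° of latitude spans πR/180 = 111317 m; at latitude φ, 1° of longitude spans that × cos φ = 62854.6 m, so Δλ = -174.00 / 62854.6 × 3600 = -9.966″.

Δλ = -10.0″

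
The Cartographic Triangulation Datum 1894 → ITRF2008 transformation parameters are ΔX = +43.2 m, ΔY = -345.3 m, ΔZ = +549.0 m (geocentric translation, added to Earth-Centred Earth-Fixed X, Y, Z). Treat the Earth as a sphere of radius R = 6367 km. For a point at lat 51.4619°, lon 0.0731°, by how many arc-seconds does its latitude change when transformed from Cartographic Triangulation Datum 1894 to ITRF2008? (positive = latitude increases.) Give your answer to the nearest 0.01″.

Δφ = 10.00″

sin φ = 0.782194, cos φ = 0.623035, sin λ = 0.001276, cos λ = 0.999999.
North component: ΔN = −sin φ cos λ·ΔX − sin φ sin λ·ΔY + cos φ·ΔZ = −(0.782194)(0.999999)(43.2) − (0.782194)(0.001276)(-345.3) + (0.623035)(549.0) = 308.60 m.
1° of latitude spans πR/180 = 111125 m, so Δφ = 308.60 / 111125 × 3600 = 9.997″.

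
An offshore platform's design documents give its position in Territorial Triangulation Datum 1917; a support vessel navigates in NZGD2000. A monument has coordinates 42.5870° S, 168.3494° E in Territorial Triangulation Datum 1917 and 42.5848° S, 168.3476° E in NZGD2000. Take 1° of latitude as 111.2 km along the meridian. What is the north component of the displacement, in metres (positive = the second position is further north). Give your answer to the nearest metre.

Δφ = -42.5848° − -42.5870° = +0.0022°; Δλ = 168.3476° − 168.3494° = -0.0018°.
ΔN = Δφ × 111200 = 244.6 m; ΔE = Δλ × 111200 × cos(-42.5870°) = -0.0018 × 111200 × 0.736251 = -147.4 m.

ΔN = 245 m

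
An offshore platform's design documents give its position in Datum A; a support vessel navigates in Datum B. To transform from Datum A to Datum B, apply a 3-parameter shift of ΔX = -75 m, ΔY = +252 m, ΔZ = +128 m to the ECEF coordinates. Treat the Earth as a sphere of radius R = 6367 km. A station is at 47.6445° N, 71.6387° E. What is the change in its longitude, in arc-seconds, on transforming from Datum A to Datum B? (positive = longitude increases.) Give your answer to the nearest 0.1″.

Δλ = 7.2″

sin φ = 0.738979, cos φ = 0.673729, sin λ = 0.949089, cos λ = 0.315008.
East component: ΔE = −sin λ·ΔX + cos λ·ΔY = −(0.949089)(-75) + (0.315008)(252) = 150.56 m.
1° of latitude spans πR/180 = 111125 m; at latitude φ, 1° of longitude spans that × cos φ = 74868.2 m, so Δλ = 150.56 / 74868.2 × 3600 = 7.240″.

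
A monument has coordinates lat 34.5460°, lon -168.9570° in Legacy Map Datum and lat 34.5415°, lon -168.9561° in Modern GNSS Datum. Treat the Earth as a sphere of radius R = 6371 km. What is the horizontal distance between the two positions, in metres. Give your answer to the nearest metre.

507 m

Δφ = 34.5415° − 34.5460° = -0.0045°; Δλ = -168.9561° − -168.9570° = +0.0009°.
1° along a meridian = πR/180 = 111195 m.
ΔN = Δφ × 111195 = -500.4 m; ΔE = Δλ × 111195 × cos(34.5460°) = +0.0009 × 111195 × 0.823671 = 82.4 m.
Distance = √(ΔE² + ΔN²) = √(82.4² + (-500.4)²) = 507.1 m.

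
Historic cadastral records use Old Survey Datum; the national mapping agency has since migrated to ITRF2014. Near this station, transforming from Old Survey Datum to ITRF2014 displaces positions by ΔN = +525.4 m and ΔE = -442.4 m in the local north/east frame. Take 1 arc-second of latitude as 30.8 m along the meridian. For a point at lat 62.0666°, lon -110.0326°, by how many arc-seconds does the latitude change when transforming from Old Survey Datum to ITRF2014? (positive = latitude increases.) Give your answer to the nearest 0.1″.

1″ of latitude = 30.80 m, so Δφ = 525.4 / 30.80 = 17.058″.

Δφ = 17.1″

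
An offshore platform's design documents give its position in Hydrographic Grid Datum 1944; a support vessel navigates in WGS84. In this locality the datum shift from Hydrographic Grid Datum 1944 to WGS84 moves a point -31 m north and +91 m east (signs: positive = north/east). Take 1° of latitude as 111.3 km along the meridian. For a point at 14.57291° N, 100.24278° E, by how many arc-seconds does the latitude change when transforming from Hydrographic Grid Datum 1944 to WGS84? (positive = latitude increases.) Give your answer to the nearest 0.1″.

1° of latitude = 111.3 km, so Δφ = -31.0 / 111300 = -0.0002785° = -1.003″.

Δφ = -1.0″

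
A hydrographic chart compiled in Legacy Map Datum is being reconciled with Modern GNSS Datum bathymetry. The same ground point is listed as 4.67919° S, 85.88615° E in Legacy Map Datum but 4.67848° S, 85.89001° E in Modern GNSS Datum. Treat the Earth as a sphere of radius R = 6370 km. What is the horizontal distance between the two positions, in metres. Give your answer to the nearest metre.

435 m

Δφ = -4.67848° − -4.67919° = +0.00071°; Δλ = 85.89001° − 85.88615° = +0.00386°.
1° along a meridian = πR/180 = 111177 m.
ΔN = Δφ × 111177 = 78.9 m; ΔE = Δλ × 111177 × cos(-4.67919°) = +0.00386 × 111177 × 0.996667 = 427.7 m.
Distance = √(ΔE² + ΔN²) = √(427.7² + 78.9²) = 434.9 m.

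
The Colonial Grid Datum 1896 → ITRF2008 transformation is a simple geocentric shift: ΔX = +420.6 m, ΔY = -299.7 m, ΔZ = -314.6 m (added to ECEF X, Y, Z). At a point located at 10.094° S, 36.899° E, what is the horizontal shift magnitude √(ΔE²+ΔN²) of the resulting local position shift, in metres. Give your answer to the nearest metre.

At φ = -10.094°, λ = 36.899°: sin φ = -0.175264, cos φ = 0.984522, sin λ = 0.600406, cos λ = 0.799695.
ΔE = −sin λ·ΔX + cos λ·ΔY = −(0.600406)·(420.6) + (0.799695)·(-299.7) = -492.20 m.
ΔN = −sin φ cos λ·ΔX − sin φ sin λ·ΔY + cos φ·ΔZ = −(-0.175264)(0.799695)(420.6) − (-0.175264)(0.600406)(-299.7) + (0.984522)(-314.6) = -282.32 m.
Horizontal magnitude = √(ΔE² + ΔN²) = √((-492.20)² + (-282.32)²) = 567.42 m.

567 m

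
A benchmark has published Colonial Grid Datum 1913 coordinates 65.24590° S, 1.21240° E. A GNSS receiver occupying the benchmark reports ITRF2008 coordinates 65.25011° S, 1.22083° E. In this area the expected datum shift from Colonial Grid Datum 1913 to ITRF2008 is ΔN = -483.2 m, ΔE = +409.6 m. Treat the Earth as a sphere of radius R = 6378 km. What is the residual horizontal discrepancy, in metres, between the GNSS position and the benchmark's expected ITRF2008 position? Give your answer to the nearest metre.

22 m

Observed coordinate differences: Δφ = -0.00421°, Δλ = +0.00843°.
Converting to metres (1° lat = 111317 m, cos φ = 0.418725): observed ΔN = -468.6 m, observed ΔE = 392.9 m.
Subtracting the expected shift leaves a residual of -468.6 − (-483.2) = 14.6 m north and 392.9 − (409.6) = -16.7 m east.
Residual distance = √(14.6² + (-16.7)²) = 22.1 m.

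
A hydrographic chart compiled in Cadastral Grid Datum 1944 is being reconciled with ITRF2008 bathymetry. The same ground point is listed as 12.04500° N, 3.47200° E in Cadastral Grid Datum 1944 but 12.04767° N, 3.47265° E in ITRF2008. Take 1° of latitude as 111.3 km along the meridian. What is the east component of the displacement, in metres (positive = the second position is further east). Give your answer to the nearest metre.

Δφ = 12.04767° − 12.04500° = +0.00267°; Δλ = 3.47265° − 3.47200° = +0.00065°.
ΔN = Δφ × 111300 = 297.2 m; ΔE = Δλ × 111300 × cos(12.04500°) = +0.00065 × 111300 × 0.977984 = 70.8 m.

ΔE = 71 m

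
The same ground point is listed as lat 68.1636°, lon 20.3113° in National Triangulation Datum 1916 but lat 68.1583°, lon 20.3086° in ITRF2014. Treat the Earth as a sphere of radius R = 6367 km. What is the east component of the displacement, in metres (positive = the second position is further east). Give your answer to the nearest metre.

ΔE = -112 m

Δφ = 68.1583° − 68.1636° = -0.0053°; Δλ = 20.3086° − 20.3113° = -0.0027°.
1° along a meridian = πR/180 = 111125 m.
ΔN = Δφ × 111125 = -589.0 m; ΔE = Δλ × 111125 × cos(68.1636°) = -0.0027 × 111125 × 0.371958 = -111.6 m.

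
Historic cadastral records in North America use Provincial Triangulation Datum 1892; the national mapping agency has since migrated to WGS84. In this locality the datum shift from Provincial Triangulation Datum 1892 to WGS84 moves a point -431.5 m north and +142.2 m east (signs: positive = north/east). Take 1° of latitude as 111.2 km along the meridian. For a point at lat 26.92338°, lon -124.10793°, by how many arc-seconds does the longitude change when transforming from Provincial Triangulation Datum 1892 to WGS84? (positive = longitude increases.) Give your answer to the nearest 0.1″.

Δλ = 5.2″

At latitude 26.92338°, cos φ = 0.891613.
1° of longitude at this latitude = 111.2 × cos φ = 99.15 km, so Δλ = 142.2 / 99147.3 = 0.0014342° = 5.163″.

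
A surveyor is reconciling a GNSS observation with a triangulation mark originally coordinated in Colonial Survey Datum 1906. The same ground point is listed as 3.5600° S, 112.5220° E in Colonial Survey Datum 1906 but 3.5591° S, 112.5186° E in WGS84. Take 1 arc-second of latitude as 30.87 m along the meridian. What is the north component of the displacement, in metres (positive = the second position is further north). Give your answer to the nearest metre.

ΔN = 100 m

Δφ = -3.5591° − -3.5600° = +0.0009°; Δλ = 112.5186° − 112.5220° = -0.0034°.
1° of latitude = 3600 × 30.87 = 111132 m.
ΔN = Δφ × 111132 = 100.0 m; ΔE = Δλ × 111132 × cos(-3.5600°) = -0.0034 × 111132 × 0.998070 = -377.1 m.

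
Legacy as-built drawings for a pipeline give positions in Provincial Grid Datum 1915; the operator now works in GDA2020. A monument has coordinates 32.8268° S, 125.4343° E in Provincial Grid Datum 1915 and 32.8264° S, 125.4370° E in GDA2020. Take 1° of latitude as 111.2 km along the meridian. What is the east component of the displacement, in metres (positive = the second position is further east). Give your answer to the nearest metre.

ΔE = 252 m

Δφ = -32.8264° − -32.8268° = +0.0004°; Δλ = 125.4370° − 125.4343° = +0.0027°.
ΔN = Δφ × 111200 = 44.5 m; ΔE = Δλ × 111200 × cos(-32.8268°) = +0.0027 × 111200 × 0.840313 = 252.3 m.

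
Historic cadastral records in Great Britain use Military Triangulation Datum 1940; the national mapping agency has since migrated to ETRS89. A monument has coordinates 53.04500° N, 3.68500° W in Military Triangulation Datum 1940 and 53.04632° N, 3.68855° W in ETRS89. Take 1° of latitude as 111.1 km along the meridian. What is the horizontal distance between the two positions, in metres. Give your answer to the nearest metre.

279 m

Δφ = 53.04632° − 53.04500° = +0.00132°; Δλ = -3.68855° − -3.68500° = -0.00355°.
ΔN = Δφ × 111100 = 146.7 m; ΔE = Δλ × 111100 × cos(53.04500°) = -0.00355 × 111100 × 0.601188 = -237.1 m.
Distance = √(ΔE² + ΔN²) = √((-237.1)² + 146.7²) = 278.8 m.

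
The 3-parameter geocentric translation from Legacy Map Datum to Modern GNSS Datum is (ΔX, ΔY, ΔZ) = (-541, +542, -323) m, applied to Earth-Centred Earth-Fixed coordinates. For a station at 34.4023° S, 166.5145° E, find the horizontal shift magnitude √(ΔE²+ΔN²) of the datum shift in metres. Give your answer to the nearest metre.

The local east axis at (φ, λ) is (−sin λ, cos λ, 0), so ΔE = −sin(166.5145°)·(-541) + cos(166.5145°)·542 = -400.90 m.
The local north axis is (−sin φ cos λ, −sin φ sin λ, cos φ), giving ΔN = 297.238 + 71.413 − 266.504 = 102.15 m.
Horizontal magnitude = √(ΔE² + ΔN²) = √((-400.90)² + 102.15²) = 413.70 m.

414 m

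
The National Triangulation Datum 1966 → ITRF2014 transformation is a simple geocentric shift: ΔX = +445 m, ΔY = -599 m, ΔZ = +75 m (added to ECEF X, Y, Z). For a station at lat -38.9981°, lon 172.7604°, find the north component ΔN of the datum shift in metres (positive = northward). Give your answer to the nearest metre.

The local north axis is (−sin φ cos λ, −sin φ sin λ, cos φ), giving ΔN = -277.804 − 47.503 + 58.288 = -267.02 m.

ΔN = -267 m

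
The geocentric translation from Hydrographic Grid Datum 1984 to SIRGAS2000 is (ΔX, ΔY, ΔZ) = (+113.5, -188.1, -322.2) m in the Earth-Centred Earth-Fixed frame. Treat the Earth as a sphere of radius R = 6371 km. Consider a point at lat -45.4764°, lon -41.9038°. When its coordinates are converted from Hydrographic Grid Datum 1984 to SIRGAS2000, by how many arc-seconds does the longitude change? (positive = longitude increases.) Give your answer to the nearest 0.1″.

sin φ = -0.712962, cos φ = 0.701203, sin λ = -0.667882, cos λ = 0.744267.
East component: ΔE = −sin λ·ΔX + cos λ·ΔY = −(-0.667882)(113.5) + (0.744267)(-188.1) = -64.19 m.
1° of latitude spans πR/180 = 111195 m; at latitude φ, 1° of longitude spans that × cos φ = 77970.2 m, so Δλ = -64.19 / 77970.2 × 3600 = -2.964″.

Δλ = -3.0″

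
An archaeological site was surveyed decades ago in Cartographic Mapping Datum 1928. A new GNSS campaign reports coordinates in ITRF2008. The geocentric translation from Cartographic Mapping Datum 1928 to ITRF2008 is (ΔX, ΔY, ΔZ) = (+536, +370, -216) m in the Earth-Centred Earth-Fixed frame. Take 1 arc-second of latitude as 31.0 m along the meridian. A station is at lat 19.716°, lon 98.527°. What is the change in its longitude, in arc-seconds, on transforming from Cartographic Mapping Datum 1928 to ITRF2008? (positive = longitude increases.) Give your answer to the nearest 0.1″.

sin φ = 0.337358, cos φ = 0.941376, sin λ = 0.988946, cos λ = -0.148275.
East component: ΔE = −sin λ·ΔX + cos λ·ΔY = −(0.988946)(536) + (-0.148275)(370) = -584.94 m.
1° of latitude spans 3600 × 31.00 = 111600 m; at latitude φ, 1° of longitude spans that × cos φ = 105057.6 m, so Δλ = -584.94 / 105057.6 × 3600 = -20.044″.

Δλ = -20.0″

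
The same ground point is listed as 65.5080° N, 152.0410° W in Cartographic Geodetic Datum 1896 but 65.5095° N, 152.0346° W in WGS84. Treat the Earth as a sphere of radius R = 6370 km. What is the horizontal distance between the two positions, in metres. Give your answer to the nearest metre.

Δφ = 65.5095° − 65.5080° = +0.0015°; Δλ = -152.0346° − -152.0410° = +0.0064°.
1° along a meridian = πR/180 = 111177 m.
ΔN = Δφ × 111177 = 166.8 m; ΔE = Δλ × 111177 × cos(65.5080°) = +0.0064 × 111177 × 0.414566 = 295.0 m.
Distance = √(ΔE² + ΔN²) = √(295.0² + 166.8²) = 338.9 m.

339 m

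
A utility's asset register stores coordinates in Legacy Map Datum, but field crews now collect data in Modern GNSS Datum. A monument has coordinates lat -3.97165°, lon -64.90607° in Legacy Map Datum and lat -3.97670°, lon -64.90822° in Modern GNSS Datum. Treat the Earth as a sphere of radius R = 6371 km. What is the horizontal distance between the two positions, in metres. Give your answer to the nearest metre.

610 m

Δφ = -3.97670° − -3.97165° = -0.00505°; Δλ = -64.90822° − -64.90607° = -0.00215°.
1° along a meridian = πR/180 = 111195 m.
ΔN = Δφ × 111195 = -561.5 m; ΔE = Δλ × 111195 × cos(-3.97165°) = -0.00215 × 111195 × 0.997598 = -238.5 m.
Distance = √(ΔE² + ΔN²) = √((-238.5)² + (-561.5)²) = 610.1 m.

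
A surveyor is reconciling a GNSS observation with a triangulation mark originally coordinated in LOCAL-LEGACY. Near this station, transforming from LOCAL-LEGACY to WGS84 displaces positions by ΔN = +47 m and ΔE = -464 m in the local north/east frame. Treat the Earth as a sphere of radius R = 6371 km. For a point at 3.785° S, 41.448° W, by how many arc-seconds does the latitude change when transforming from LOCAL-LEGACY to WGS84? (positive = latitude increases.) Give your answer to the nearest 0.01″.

Δφ = 1.52″

On a sphere of radius R, 1 rad of latitude = R, so Δφ = ΔN / R = 47.0 / 6371000 = 7.3772e-06 rad = 1.522″.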